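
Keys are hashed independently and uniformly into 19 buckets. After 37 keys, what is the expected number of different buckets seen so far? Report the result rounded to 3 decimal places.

For each bucket, P(seen in 37 keys) = 1 - (18/19)^37 = 0.8647.
By linearity of expectation, E[distinct seen] = 19·(1 - (18/19)^37) = 16.4299.

16.430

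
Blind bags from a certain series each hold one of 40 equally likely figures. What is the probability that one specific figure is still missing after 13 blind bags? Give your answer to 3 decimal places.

Each blind bag misses the fixed figure with probability (40-1)/40 = 39/40, independently.
P(still missing after 13) = (39/40)^13 = 0.7195.

0.720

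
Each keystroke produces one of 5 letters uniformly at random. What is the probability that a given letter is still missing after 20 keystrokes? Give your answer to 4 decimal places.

On each keystroke the fixed letter fails to appear with probability 4/5.
P(still missing after 20) = (4/5)^20 = 0.01153.

0.0115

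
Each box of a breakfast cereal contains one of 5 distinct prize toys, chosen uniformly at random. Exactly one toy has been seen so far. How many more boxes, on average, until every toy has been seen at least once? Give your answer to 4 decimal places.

10.4167

The wait to go from k to k+1 distinct toys is geometric with mean 5/(5-k).
Sum over k = 1,...,4: E = 5/4 + 5/3 + 5/2 + 5/1 = 10.41667.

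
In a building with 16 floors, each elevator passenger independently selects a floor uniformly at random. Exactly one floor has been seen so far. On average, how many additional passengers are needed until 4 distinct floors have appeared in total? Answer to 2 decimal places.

3.44

With k distinct floors already seen, the next new one takes an expected 16/(16-k) passengers.
Sum over k = 1,...,3: E = 16/15 + 16/14 + 16/13 = 3.440.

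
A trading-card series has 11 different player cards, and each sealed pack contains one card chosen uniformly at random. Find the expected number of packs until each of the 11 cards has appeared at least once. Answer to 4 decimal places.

After k distinct cards have appeared, the next pack gives a new one with probability (11-k)/11, so the expected wait for the (k+1)-th is 11/(11-k).
E[T] = 11/11 + 11/10 + 11/9 + ... + 11/2 + 11/1 = 11·H_{11}.
H_{11} = 3.01988, so E[T] = 33.21865.

33.2187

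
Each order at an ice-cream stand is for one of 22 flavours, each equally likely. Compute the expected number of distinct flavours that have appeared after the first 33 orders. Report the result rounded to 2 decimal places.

17.26

For each flavour, P(seen in 33 orders) = 1 - (21/22)^33 = 0.785.
By linearity of expectation, E[distinct seen] = 22·(1 - (21/22)^33) = 17.261.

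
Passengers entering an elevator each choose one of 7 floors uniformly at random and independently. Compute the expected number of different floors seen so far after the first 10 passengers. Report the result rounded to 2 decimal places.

5.50

For each floor, P(seen in 10 passengers) = 1 - (6/7)^10 = 0.786.
By linearity of expectation, E[distinct seen] = 7·(1 - (6/7)^10) = 5.502.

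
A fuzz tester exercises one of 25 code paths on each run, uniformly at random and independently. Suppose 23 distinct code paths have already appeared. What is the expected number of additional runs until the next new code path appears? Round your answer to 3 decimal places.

Each run yields a new code path with probability (25-23)/25 = 2/25, so the wait is geometric with mean 25/2.
E = 25/2 = 12.5000.

12.500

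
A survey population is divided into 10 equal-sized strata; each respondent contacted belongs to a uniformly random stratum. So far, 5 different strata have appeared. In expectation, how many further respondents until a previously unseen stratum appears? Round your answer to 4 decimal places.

2.0000

The number of respondents until the next new stratum is geometric with success probability 5/10, so its mean is 10/5.
E = 10/5 = 2.00000.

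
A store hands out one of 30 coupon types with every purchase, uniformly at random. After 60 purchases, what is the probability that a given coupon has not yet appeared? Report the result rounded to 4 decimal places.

Each purchase misses the fixed coupon with probability (30-1)/30 = 29/30, independently.
P(still missing after 60) = (29/30)^60 = 0.13080.

0.1308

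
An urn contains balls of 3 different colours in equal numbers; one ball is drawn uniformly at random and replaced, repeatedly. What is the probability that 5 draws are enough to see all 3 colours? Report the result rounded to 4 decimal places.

0.6173

By inclusion–exclusion over which colours are missing,
P(all seen) = Σ_{j=0}^{3} (-1)^j C(3,j)((3-j)/3)^5
= 1.00000 - 0.39506 + 0.01235 - 0.00000
= 0.61728.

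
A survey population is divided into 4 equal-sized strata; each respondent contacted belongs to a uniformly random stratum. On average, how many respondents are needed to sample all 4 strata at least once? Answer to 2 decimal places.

The wait to go from k to k+1 distinct strata is geometric with mean 4/(4-k).
E[T] = 4/4 + 4/3 + 4/2 + 4/1 = 4·H_{4}.
H_{4} = 2.083, so E[T] = 8.333.

8.33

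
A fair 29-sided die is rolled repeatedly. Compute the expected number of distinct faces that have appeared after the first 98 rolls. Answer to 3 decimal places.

28.069

For each face, P(seen in 98 rolls) = 1 - (28/29)^98 = 0.9679.
By linearity of expectation, E[distinct seen] = 29·(1 - (28/29)^98) = 28.0691.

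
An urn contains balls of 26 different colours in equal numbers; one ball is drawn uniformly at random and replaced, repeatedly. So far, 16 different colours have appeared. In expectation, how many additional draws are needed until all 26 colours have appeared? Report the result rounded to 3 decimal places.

From k distinct to k+1 distinct takes on average 26/(26-k) draws.
Sum over k = 16,...,25: E = 26/10 + 26/9 + 26/8 + ... + 26/2 + 26/1 = 76.1532.

76.153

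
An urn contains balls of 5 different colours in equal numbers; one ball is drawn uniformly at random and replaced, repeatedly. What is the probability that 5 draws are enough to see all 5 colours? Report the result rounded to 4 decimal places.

Let A_i be the event that colour i is missing after 5 draws. By inclusion–exclusion on the A_i,
P(all seen) = Σ_{j=0}^{5} (-1)^j C(5,j)((5-j)/5)^5
= 1.00000 - 1.63840 + 0.77760 - 0.10240 + 0.00160 - 0.00000
= 0.03840.

0.0384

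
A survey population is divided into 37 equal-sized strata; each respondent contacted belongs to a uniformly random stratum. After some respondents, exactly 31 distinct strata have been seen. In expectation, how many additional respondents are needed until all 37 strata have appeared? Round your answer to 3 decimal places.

90.650

The wait to go from k to k+1 distinct strata is geometric with mean 37/(37-k).
Sum over k = 31,...,36: E = 37/6 + 37/5 + 37/4 + 37/3 + 37/2 + 37/1 = 90.6500.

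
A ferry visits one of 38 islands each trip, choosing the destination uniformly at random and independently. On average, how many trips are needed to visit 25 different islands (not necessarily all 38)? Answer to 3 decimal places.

Going from k to k+1 distinct takes a geometric number of trips with mean 38/(38-k).
Sum over k = 0,...,24: E = 38/38 + 38/37 + 38/36 + ... + 38/15 + 38/14 = 39.8152.

39.815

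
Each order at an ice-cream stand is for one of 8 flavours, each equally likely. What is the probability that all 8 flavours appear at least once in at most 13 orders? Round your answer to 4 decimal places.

By inclusion–exclusion over which flavours are missing,
P(all seen) = Σ_{j=0}^{8} (-1)^j C(8,j)((8-j)/8)^13
= 1.00000 - 1.40992 + 0.66520 - 0.12434 + 0.00854 - 0.00016 + 0.00000 - 0.00000 + 0.00000
= 0.13932.

0.1393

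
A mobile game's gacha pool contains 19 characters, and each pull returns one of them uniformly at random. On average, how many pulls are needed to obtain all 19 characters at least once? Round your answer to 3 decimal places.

Split into phases: going from k distinct to k+1 distinct takes on average 19/(19-k) pulls.
E[T] = 19/19 + 19/18 + 19/17 + ... + 19/2 + 19/1 = 19·H_{19}.
H_{19} = 3.5477, so E[T] = 67.4071.

67.407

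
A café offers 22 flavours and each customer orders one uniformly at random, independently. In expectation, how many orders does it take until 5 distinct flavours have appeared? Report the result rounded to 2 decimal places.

5.53

Going from k to k+1 distinct takes a geometric number of orders with mean 22/(22-k).
Sum over k = 0,...,4: E = 22/22 + 22/21 + 22/20 + 22/19 + 22/18 = 5.528.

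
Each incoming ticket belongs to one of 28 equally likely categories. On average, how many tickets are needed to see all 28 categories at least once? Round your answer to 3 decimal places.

Split into phases: going from k distinct to k+1 distinct takes on average 28/(28-k) tickets.
E[T] = 28/28 + 28/27 + 28/26 + ... + 28/2 + 28/1 = 28·H_{28}.
H_{28} = 3.9272, so E[T] = 109.9608.

109.961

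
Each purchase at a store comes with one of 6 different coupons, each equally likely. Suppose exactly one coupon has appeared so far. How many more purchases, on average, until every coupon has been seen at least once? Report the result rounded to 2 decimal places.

The wait to go from k to k+1 distinct coupons is geometric with mean 6/(6-k).
Sum over k = 1,...,5: E = 6/5 + 6/4 + 6/3 + 6/2 + 6/1 = 13.700.

13.70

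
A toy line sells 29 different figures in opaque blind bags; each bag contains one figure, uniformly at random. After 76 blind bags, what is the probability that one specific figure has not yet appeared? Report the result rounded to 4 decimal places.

On each blind bag the fixed figure fails to appear with probability 28/29.
P(still missing after 76) = (28/29)^76 = 0.06946.

0.0695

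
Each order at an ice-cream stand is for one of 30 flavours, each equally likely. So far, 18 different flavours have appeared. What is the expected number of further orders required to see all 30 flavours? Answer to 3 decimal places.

With k distinct flavours already seen, the next new one takes an expected 30/(30-k) orders.
Sum over k = 18,...,29: E = 30/12 + 30/11 + 30/10 + ... + 30/2 + 30/1 = 93.0963.

93.096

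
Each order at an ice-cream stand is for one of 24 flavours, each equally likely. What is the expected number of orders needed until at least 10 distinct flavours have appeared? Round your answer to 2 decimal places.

With k distinct flavours already seen, the next new one arrives after an expected 24/(24-k) orders.
Sum over k = 0,...,9: E = 24/24 + 24/23 + 24/22 + ... + 24/16 + 24/15 = 12.586.

12.59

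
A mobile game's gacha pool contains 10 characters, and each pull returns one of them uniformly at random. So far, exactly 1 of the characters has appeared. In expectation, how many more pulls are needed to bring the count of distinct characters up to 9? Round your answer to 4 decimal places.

18.2897

With k distinct characters already seen, the next new one takes an expected 10/(10-k) pulls.
Sum over k = 1,...,8: E = 10/9 + 10/8 + 10/7 + ... + 10/3 + 10/2 = 18.28968.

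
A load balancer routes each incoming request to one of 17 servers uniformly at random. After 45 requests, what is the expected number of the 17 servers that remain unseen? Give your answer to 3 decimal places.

For each server, P(unseen after 45) = (16/17)^45 = 0.0653.
By linearity of expectation, E[unseen] = 17·(16/17)^45 = 1.1108.

1.111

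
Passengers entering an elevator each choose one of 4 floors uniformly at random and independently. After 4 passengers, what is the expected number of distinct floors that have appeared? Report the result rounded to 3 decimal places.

2.734

For each floor, P(seen in 4 passengers) = 1 - (3/4)^4 = 0.6836.
By linearity of expectation, E[distinct seen] = 4·(1 - (3/4)^4) = 2.7344.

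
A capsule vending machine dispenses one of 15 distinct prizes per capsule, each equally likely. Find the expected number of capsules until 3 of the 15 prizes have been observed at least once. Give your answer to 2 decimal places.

3.23

Going from k to k+1 distinct takes a geometric number of capsules with mean 15/(15-k).
Sum over k = 0,...,2: E = 15/15 + 15/14 + 15/13 = 3.225.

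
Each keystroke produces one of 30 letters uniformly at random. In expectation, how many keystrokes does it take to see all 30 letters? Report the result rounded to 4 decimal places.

119.8496

The wait to go from k to k+1 distinct letters is geometric with mean 30/(30-k).
E[T] = 30/30 + 30/29 + 30/28 + ... + 30/2 + 30/1 = 30·H_{30}.
H_{30} = 3.99499, so E[T] = 119.84961.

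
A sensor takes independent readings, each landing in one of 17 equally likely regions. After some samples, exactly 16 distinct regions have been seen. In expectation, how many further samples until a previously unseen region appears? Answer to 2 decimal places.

17.00

Each sample yields a new region with probability (17-16)/17 = 1/17, so the wait is geometric with mean 17/1.
E = 17/1 = 17.000.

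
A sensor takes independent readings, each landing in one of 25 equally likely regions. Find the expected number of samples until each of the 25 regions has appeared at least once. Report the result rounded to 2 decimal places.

After k distinct regions have appeared, the next sample gives a new one with probability (25-k)/25, so the expected wait for the (k+1)-th is 25/(25-k).
E[T] = 25/25 + 25/24 + 25/23 + ... + 25/2 + 25/1 = 25·H_{25}.
H_{25} = 3.816, so E[T] = 95.399.

95.40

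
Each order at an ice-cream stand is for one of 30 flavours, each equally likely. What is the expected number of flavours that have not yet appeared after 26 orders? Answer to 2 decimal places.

12.43

For each flavour, P(unseen after 26) = (29/30)^26 = 0.414.
By linearity of expectation, E[unseen] = 30·(29/30)^26 = 12.426.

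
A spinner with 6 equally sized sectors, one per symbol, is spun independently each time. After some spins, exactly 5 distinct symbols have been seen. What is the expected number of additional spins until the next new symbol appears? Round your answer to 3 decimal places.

Each spin yields a new symbol with probability (6-5)/6 = 1/6, so the wait is geometric with mean 6/1.
E = 6/1 = 6.0000.

6.000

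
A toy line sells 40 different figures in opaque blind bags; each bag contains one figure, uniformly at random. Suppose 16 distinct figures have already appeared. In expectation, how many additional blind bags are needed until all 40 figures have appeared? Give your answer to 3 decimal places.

151.038

From k distinct to k+1 distinct takes on average 40/(40-k) blind bags.
Sum over k = 16,...,39: E = 40/24 + 40/23 + 40/22 + ... + 40/2 + 40/1 = 151.0383.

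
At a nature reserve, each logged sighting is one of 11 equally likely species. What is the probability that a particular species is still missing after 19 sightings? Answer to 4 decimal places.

On each sighting the fixed species fails to appear with probability 10/11.
P(still missing after 19) = (10/11)^19 = 0.16351.

0.1635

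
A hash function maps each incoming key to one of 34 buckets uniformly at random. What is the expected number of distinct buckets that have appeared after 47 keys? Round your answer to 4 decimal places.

25.6416

For each bucket, P(seen in 47 keys) = 1 - (33/34)^47 = 0.75416.
By linearity of expectation, E[distinct seen] = 34·(1 - (33/34)^47) = 25.64156.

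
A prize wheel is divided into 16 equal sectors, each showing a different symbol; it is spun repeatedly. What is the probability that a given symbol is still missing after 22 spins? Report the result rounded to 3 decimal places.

On each spin the fixed symbol fails to appear with probability 15/16.
P(still missing after 22) = (15/16)^22 = 0.2418.

0.242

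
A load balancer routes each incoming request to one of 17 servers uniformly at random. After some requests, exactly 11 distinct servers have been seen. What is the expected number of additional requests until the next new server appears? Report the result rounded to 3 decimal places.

The number of requests until the next new server is geometric with success probability 6/17, so its mean is 17/6.
E = 17/6 = 2.8333.

2.833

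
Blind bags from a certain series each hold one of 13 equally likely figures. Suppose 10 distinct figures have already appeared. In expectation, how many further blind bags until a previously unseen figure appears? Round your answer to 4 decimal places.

4.3333

The number of blind bags until the next new figure is geometric with success probability 3/13, so its mean is 13/3.
E = 13/3 = 4.33333.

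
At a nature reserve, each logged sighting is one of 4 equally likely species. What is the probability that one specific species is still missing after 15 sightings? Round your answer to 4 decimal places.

On each sighting the fixed species fails to appear with probability 3/4.
P(still missing after 15) = (3/4)^15 = 0.01336.

0.0134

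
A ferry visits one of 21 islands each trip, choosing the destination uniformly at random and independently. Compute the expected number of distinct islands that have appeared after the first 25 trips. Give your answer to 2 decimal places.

For each island, P(seen in 25 trips) = 1 - (20/21)^25 = 0.705.
By linearity of expectation, E[distinct seen] = 21·(1 - (20/21)^25) = 14.799.

14.80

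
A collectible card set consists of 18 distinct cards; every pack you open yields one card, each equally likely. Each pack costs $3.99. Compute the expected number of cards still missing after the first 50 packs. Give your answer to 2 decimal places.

For each card, P(unseen after 50) = (17/18)^50 = 0.057.
By linearity of expectation, E[unseen] = 18·(17/18)^50 = 1.033.

1.03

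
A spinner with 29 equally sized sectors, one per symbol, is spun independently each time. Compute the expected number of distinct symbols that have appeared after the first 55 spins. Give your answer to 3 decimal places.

For each symbol, P(seen in 55 spins) = 1 - (28/29)^55 = 0.8549.
By linearity of expectation, E[distinct seen] = 29·(1 - (28/29)^55) = 24.7908.

24.791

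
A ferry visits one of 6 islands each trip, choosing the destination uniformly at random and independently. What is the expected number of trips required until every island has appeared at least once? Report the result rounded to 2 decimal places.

14.70

The wait to go from k to k+1 distinct islands is geometric with mean 6/(6-k).
E[T] = 6/6 + 6/5 + 6/4 + 6/3 + 6/2 + 6/1 = 6·H_{6}.
H_{6} = 2.450, so E[T] = 14.700.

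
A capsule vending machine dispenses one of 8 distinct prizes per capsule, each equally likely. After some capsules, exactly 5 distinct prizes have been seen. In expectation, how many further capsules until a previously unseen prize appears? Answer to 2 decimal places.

2.67

The number of capsules until the next new prize is geometric with success probability 3/8, so its mean is 8/3.
E = 8/3 = 2.667.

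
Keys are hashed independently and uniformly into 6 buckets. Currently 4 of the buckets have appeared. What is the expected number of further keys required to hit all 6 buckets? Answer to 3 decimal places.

With k distinct buckets already seen, the next new one takes an expected 6/(6-k) keys.
Sum over k = 4,...,5: E = 6/2 + 6/1 = 9.0000.

9.000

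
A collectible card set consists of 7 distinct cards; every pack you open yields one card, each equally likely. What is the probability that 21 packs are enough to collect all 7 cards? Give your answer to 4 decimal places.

By inclusion–exclusion over which cards are missing,
P(all seen) = Σ_{j=0}^{7} (-1)^j C(7,j)((7-j)/7)^21
= 1.00000 - 0.27493 + 0.01793 - 0.00028 + 0.00000 - 0.00000 + 0.00000 - 0.00000
= 0.74273.

0.7427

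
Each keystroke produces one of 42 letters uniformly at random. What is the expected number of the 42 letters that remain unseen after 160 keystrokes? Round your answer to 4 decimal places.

0.8888

For each letter, P(unseen after 160) = (41/42)^160 = 0.02116.
By linearity of expectation, E[unseen] = 42·(41/42)^160 = 0.88875.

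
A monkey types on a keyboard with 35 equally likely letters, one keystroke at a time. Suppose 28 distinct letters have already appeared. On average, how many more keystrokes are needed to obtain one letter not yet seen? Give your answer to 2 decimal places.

5.00

The number of keystrokes until the next new letter is geometric with success probability 7/35, so its mean is 35/7.
E = 35/7 = 5.000.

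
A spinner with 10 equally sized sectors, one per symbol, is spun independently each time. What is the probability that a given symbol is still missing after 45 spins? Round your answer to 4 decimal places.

0.0087

On each spin the fixed symbol fails to appear with probability 9/10.
P(still missing after 45) = (9/10)^45 = 0.00873.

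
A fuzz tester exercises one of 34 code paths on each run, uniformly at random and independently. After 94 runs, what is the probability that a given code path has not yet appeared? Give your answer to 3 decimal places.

Each run misses the fixed code path with probability (34-1)/34 = 33/34, independently.
P(still missing after 94) = (33/34)^94 = 0.0604.

0.060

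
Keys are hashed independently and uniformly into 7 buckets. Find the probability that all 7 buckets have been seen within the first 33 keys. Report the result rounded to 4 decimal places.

By inclusion–exclusion over which buckets are missing,
P(all seen) = Σ_{j=0}^{7} (-1)^j C(7,j)((7-j)/7)^33
= 1.00000 - 0.04324 + 0.00032 - 0.00000 + 0.00000 - 0.00000 + 0.00000 - 0.00000
= 0.95708.

0.9571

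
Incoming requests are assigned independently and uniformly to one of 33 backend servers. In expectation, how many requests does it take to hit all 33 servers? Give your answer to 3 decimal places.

134.930

Split into phases: going from k distinct to k+1 distinct takes on average 33/(33-k) requests.
E[T] = 33/33 + 33/32 + 33/31 + ... + 33/2 + 33/1 = 33·H_{33}.
H_{33} = 4.0888, so E[T] = 134.9303.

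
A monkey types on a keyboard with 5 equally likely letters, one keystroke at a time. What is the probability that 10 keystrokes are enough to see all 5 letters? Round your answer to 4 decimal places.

0.5225

By inclusion–exclusion over which letters are missing,
P(all seen) = Σ_{j=0}^{5} (-1)^j C(5,j)((5-j)/5)^10
= 1.00000 - 0.53687 + 0.06047 - 0.00105 + 0.00000 - 0.00000
= 0.52255.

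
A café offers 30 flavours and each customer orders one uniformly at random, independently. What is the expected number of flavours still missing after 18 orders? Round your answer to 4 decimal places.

For each flavour, P(unseen after 18) = (29/30)^18 = 0.54323.
By linearity of expectation, E[unseen] = 30·(29/30)^18 = 16.29681.

16.2968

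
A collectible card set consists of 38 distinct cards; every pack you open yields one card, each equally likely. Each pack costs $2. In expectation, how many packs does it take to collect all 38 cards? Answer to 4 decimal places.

Split into phases: going from k distinct to k+1 distinct takes on average 38/(38-k) packs.
E[T] = 38/38 + 38/37 + 38/36 + ... + 38/2 + 38/1 = 38·H_{38}.
H_{38} = 4.22790, so E[T] = 160.66028.

160.6603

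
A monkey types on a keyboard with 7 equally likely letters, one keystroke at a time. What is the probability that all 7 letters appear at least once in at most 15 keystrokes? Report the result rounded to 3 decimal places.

Let A_i be the event that letter i is missing after 15 keystrokes. By inclusion–exclusion on the A_i,
P(all seen) = Σ_{j=0}^{7} (-1)^j C(7,j)((7-j)/7)^15
= 1.0000 - 0.6933 + 0.1350 - 0.0079 + 0.0001 - 0.0000 + 0.0000 - 0.0000
= 0.4339.

0.434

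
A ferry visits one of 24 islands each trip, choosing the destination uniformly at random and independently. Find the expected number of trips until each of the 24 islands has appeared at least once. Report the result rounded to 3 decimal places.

90.623

Split into phases: going from k distinct to k+1 distinct takes on average 24/(24-k) trips.
E[T] = 24/24 + 24/23 + 24/22 + ... + 24/2 + 24/1 = 24·H_{24}.
H_{24} = 3.7760, so E[T] = 90.6230.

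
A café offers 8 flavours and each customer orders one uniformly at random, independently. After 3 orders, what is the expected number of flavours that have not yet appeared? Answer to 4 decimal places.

For each flavour, P(unseen after 3) = (7/8)^3 = 0.66992.
By linearity of expectation, E[unseen] = 8·(7/8)^3 = 5.35938.

5.3594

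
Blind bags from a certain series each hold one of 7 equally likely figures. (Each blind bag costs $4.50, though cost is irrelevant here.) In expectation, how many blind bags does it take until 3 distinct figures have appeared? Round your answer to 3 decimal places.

3.567

With k distinct figures already seen, the next new one arrives after an expected 7/(7-k) blind bags.
Sum over k = 0,...,2: E = 7/7 + 7/6 + 7/5 = 3.5667.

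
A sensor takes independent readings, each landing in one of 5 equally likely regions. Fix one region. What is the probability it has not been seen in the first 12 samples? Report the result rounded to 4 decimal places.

0.0687

On each sample the fixed region fails to appear with probability 4/5.
P(still missing after 12) = (4/5)^12 = 0.06872.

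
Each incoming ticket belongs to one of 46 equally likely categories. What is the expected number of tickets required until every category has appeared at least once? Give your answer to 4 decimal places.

Split into phases: going from k distinct to k+1 distinct takes on average 46/(46-k) tickets.
E[T] = 46/46 + 46/45 + 46/44 + ... + 46/2 + 46/1 = 46·H_{46}.
H_{46} = 4.41669, so E[T] = 203.16761.

203.1676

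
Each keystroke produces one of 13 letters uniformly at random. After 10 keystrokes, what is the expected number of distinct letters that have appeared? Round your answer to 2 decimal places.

For each letter, P(seen in 10 keystrokes) = 1 - (12/13)^10 = 0.551.
By linearity of expectation, E[distinct seen] = 13·(1 - (12/13)^10) = 7.161.

7.16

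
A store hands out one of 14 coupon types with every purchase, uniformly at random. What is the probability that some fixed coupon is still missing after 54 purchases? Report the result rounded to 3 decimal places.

0.018

Each purchase misses the fixed coupon with probability (14-1)/14 = 13/14, independently.
P(still missing after 54) = (13/14)^54 = 0.0183.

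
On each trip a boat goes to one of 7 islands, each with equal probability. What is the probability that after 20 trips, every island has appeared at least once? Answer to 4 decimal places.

0.7039

By inclusion–exclusion over which islands are missing,
P(all seen) = Σ_{j=0}^{7} (-1)^j C(7,j)((7-j)/7)^20
= 1.00000 - 0.32075 + 0.02510 - 0.00048 + 0.00000 - 0.00000 + 0.00000 - 0.00000
= 0.70387.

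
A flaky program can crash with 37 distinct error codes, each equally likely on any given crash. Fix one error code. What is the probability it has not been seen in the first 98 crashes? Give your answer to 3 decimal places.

Each crash misses the fixed error code with probability (37-1)/37 = 36/37, independently.
P(still missing after 98) = (36/37)^98 = 0.0682.

0.068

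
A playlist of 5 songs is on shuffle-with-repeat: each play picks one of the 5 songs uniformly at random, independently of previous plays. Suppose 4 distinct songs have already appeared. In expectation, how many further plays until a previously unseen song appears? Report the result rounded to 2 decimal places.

Each play yields a new song with probability (5-4)/5 = 1/5, so the wait is geometric with mean 5/1.
E = 5/1 = 5.000.

5.00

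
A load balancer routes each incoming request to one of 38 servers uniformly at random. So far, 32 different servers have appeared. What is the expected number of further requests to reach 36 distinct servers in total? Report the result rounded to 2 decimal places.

With k distinct servers already seen, the next new one takes an expected 38/(38-k) requests.
Sum over k = 32,...,35: E = 38/6 + 38/5 + 38/4 + 38/3 = 36.100.

36.10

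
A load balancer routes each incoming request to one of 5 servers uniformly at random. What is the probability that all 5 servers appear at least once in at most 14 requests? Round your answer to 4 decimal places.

Let A_i be the event that server i is missing after 14 requests. By inclusion–exclusion on the A_i,
P(all seen) = Σ_{j=0}^{5} (-1)^j C(5,j)((5-j)/5)^14
= 1.00000 - 0.21990 + 0.00784 - 0.00003 + 0.00000 - 0.00000
= 0.78791.

0.7879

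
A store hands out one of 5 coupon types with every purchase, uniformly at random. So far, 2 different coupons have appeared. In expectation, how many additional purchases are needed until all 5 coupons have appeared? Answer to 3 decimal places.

The wait to go from k to k+1 distinct coupons is geometric with mean 5/(5-k).
Sum over k = 2,...,4: E = 5/3 + 5/2 + 5/1 = 9.1667.

9.167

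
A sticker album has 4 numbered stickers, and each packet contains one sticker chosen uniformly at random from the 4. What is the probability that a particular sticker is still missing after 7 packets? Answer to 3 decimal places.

Each packet misses the fixed sticker with probability (4-1)/4 = 3/4, independently.
P(still missing after 7) = (3/4)^7 = 0.1335.

0.133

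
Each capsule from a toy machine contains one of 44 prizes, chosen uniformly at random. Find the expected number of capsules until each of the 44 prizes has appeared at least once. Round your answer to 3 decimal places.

After k distinct prizes have appeared, the next capsule gives a new one with probability (44-k)/44, so the expected wait for the (k+1)-th is 44/(44-k).
E[T] = 44/44 + 44/43 + 44/42 + ... + 44/2 + 44/1 = 44·H_{44}.
H_{44} = 4.3727, so E[T] = 192.3999.

192.400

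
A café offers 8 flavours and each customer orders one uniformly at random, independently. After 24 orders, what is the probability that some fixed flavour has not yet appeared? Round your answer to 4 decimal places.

Each order misses the fixed flavour with probability (8-1)/8 = 7/8, independently.
P(still missing after 24) = (7/8)^24 = 0.04057.

0.0406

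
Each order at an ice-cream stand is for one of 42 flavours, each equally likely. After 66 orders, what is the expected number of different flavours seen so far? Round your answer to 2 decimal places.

33.44

For each flavour, P(seen in 66 orders) = 1 - (41/42)^66 = 0.796.
By linearity of expectation, E[distinct seen] = 42·(1 - (41/42)^66) = 33.439.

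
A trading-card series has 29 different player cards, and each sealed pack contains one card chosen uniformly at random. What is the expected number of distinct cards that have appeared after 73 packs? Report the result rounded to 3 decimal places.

26.762

For each card, P(seen in 73 packs) = 1 - (28/29)^73 = 0.9228.
By linearity of expectation, E[distinct seen] = 29·(1 - (28/29)^73) = 26.7619.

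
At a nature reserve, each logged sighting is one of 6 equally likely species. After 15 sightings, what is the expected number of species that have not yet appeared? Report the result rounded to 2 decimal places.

For each species, P(unseen after 15) = (5/6)^15 = 0.065.
By linearity of expectation, E[unseen] = 6·(5/6)^15 = 0.389.

0.39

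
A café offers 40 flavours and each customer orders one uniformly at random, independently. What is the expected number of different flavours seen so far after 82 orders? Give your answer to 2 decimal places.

For each flavour, P(seen in 82 orders) = 1 - (39/40)^82 = 0.875.
By linearity of expectation, E[distinct seen] = 40·(1 - (39/40)^82) = 34.983.

34.98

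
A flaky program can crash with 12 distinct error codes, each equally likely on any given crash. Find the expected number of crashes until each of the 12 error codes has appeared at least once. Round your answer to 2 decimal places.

The wait to go from k to k+1 distinct error codes is geometric with mean 12/(12-k).
E[T] = 12/12 + 12/11 + 12/10 + ... + 12/2 + 12/1 = 12·H_{12}.
H_{12} = 3.103, so E[T] = 37.239.

37.24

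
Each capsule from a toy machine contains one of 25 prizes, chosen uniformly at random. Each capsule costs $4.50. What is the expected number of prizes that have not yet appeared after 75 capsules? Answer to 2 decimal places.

1.17

For each prize, P(unseen after 75) = (24/25)^75 = 0.047.
By linearity of expectation, E[unseen] = 25·(24/25)^75 = 1.170.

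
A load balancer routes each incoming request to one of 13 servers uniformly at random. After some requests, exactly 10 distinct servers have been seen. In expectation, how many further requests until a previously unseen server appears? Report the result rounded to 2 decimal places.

4.33

The number of requests until the next new server is geometric with success probability 3/13, so its mean is 13/3.
E = 13/3 = 4.333.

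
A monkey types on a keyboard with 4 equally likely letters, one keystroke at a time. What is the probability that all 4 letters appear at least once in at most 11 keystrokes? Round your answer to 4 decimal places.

0.8340

Let A_i be the event that letter i is missing after 11 keystrokes. By inclusion–exclusion on the A_i,
P(all seen) = Σ_{j=0}^{4} (-1)^j C(4,j)((4-j)/4)^11
= 1.00000 - 0.16894 + 0.00293 - 0.00000 + 0.00000
= 0.83399.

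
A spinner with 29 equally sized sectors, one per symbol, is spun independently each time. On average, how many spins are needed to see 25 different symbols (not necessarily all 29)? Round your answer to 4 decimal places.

Going from k to k+1 distinct takes a geometric number of spins with mean 29/(29-k).
Sum over k = 0,...,24: E = 29/29 + 29/28 + 29/27 + ... + 29/6 + 29/5 = 54.47129.

54.4713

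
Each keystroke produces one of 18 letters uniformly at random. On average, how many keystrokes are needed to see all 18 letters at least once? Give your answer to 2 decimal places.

62.91

The wait to go from k to k+1 distinct letters is geometric with mean 18/(18-k).
E[T] = 18/18 + 18/17 + 18/16 + ... + 18/2 + 18/1 = 18·H_{18}.
H_{18} = 3.495, so E[T] = 62.912.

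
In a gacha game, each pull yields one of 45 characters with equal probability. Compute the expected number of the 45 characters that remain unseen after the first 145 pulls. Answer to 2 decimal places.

1.73

For each character, P(unseen after 145) = (44/45)^145 = 0.038.
By linearity of expectation, E[unseen] = 45·(44/45)^145 = 1.730.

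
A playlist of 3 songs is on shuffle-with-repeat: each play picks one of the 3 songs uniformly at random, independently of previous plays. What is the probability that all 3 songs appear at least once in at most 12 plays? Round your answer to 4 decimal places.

0.9769

Let A_i be the event that song i is missing after 12 plays. By inclusion–exclusion on the A_i,
P(all seen) = Σ_{j=0}^{3} (-1)^j C(3,j)((3-j)/3)^12
= 1.00000 - 0.02312 + 0.00001 - 0.00000
= 0.97688.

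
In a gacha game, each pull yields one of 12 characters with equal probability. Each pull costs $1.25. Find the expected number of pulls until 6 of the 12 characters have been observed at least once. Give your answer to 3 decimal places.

7.839

Going from k to k+1 distinct takes a geometric number of pulls with mean 12/(12-k).
Sum over k = 0,...,5: E = 12/12 + 12/11 + 12/10 + 12/9 + 12/8 + 12/7 = 7.8385.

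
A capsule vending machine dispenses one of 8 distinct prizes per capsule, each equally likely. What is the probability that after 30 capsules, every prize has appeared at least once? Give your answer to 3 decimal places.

By inclusion–exclusion over which prizes are missing,
P(all seen) = Σ_{j=0}^{8} (-1)^j C(8,j)((8-j)/8)^30
= 1.0000 - 0.1457 + 0.0050 - 0.0000 + 0.0000 - 0.0000 + 0.0000 - 0.0000 + 0.0000
= 0.8593.

0.859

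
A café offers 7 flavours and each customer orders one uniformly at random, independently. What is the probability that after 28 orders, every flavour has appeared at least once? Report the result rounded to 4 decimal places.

0.9082

By inclusion–exclusion over which flavours are missing,
P(all seen) = Σ_{j=0}^{7} (-1)^j C(7,j)((7-j)/7)^28
= 1.00000 - 0.09345 + 0.00170 - 0.00001 + 0.00000 - 0.00000 + 0.00000 - 0.00000
= 0.90824.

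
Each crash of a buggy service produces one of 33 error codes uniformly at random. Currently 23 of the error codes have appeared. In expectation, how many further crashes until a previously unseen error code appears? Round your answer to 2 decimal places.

3.30

Each crash yields a new error code with probability (33-23)/33 = 10/33, so the wait is geometric with mean 33/10.
E = 33/10 = 3.300.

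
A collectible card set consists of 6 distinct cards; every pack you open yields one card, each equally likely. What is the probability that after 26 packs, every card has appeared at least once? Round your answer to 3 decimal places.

Let A_i be the event that card i is missing after 26 packs. By inclusion–exclusion on the A_i,
P(all seen) = Σ_{j=0}^{6} (-1)^j C(6,j)((6-j)/6)^26
= 1.0000 - 0.0524 + 0.0004 - 0.0000 + 0.0000 - 0.0000 + 0.0000
= 0.9480.

0.948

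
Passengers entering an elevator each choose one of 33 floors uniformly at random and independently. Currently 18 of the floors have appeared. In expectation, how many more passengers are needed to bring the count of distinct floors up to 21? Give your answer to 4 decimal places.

7.0956

The wait to go from k to k+1 distinct floors is geometric with mean 33/(33-k).
Sum over k = 18,...,20: E = 33/15 + 33/14 + 33/13 = 7.09560.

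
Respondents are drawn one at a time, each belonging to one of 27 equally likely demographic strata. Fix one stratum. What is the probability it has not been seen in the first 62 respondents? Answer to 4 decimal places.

Each respondent misses the fixed stratum with probability (27-1)/27 = 26/27, independently.
P(still missing after 62) = (26/27)^62 = 0.09634.

0.0963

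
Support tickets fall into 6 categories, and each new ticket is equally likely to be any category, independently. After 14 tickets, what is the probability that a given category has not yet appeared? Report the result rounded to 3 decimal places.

On each ticket the fixed category fails to appear with probability 5/6.
P(still missing after 14) = (5/6)^14 = 0.0779.

0.078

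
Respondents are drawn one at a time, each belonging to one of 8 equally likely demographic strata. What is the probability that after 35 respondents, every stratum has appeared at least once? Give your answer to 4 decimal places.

0.9265

Let A_i be the event that stratum i is missing after 35 respondents. By inclusion–exclusion on the A_i,
P(all seen) = Σ_{j=0}^{8} (-1)^j C(8,j)((8-j)/8)^35
= 1.00000 - 0.07471 + 0.00119 - 0.00000 + 0.00000 - 0.00000 + 0.00000 - 0.00000 + 0.00000
= 0.92647.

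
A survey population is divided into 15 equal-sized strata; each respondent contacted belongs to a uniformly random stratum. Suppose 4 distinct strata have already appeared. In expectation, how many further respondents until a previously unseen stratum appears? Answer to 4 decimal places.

The number of respondents until the next new stratum is geometric with success probability 11/15, so its mean is 15/11.
E = 15/11 = 1.36364.

1.3636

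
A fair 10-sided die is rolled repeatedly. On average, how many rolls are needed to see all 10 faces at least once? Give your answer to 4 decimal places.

29.2897

The wait to go from k to k+1 distinct faces is geometric with mean 10/(10-k).
E[T] = 10/10 + 10/9 + 10/8 + ... + 10/2 + 10/1 = 10·H_{10}.
H_{10} = 2.92897, so E[T] = 29.28968.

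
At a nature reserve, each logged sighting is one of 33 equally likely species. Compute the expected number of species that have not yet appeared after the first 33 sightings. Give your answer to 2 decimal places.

For each species, P(unseen after 33) = (32/33)^33 = 0.362.
By linearity of expectation, E[unseen] = 33·(32/33)^33 = 11.954.

11.95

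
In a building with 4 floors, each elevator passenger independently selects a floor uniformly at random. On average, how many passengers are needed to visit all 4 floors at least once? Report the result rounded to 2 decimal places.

The wait to go from k to k+1 distinct floors is geometric with mean 4/(4-k).
E[T] = 4/4 + 4/3 + 4/2 + 4/1 = 4·H_{4}.
H_{4} = 2.083, so E[T] = 8.333.

8.33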